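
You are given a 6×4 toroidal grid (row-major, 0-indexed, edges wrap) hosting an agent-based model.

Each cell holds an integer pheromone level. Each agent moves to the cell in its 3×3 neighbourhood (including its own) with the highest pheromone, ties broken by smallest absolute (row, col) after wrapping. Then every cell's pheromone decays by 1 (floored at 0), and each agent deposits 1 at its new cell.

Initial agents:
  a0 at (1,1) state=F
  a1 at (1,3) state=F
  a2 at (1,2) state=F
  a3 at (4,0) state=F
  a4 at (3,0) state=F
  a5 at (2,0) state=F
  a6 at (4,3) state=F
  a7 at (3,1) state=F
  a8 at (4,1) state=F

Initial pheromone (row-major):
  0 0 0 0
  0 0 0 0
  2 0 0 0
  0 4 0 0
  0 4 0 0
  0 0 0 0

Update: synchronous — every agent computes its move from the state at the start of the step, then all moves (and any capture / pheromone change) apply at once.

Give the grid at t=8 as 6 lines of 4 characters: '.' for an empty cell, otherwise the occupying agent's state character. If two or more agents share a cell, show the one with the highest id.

.F..
....
....
.F..
....
....

t=1: a0@(2,0) a1@(2,0) a2@(0,1) a3@(3,1) a4@(3,1) a5@(3,1) a6@(3,0) a7@(3,1) a8@(3,1) | pheromone: 0 1 0 0 / 0 0 0 0 / 3 0 0 0 / 1 8 0 0 / 0 3 0 0 / 0 0 0 0
t=2: a0@(3,1) a1@(3,1) a2@(0,1) a3@(3,1) a4@(3,1) a5@(3,1) a6@(3,1) a7@(3,1) a8@(3,1) | pheromone: 0 1 0 0 / 0 0 0 0 / 2 0 0 0 / 0 15 0 0 / 0 2 0 0 / 0 0 0 0
t=3: a0@(3,1) a1@(3,1) a2@(0,1) a3@(3,1) a4@(3,1) a5@(3,1) a6@(3,1) a7@(3,1) a8@(3,1) | pheromone: 0 1 0 0 / 0 0 0 0 / 1 0 0 0 / 0 22 0 0 / 0 1 0 0 / 0 0 0 0
t=4: a0@(3,1) a1@(3,1) a2@(0,1) a3@(3,1) a4@(3,1) a5@(3,1) a6@(3,1) a7@(3,1) a8@(3,1) | pheromone: 0 1 0 0 / 0 0 0 0 / 0 0 0 0 / 0 29 0 0 / 0 0 0 0 / 0 0 0 0
t=5: a0@(3,1) a1@(3,1) a2@(0,1) a3@(3,1) a4@(3,1) a5@(3,1) a6@(3,1) a7@(3,1) a8@(3,1) | pheromone: 0 1 0 0 / 0 0 0 0 / 0 0 0 0 / 0 36 0 0 / 0 0 0 0 / 0 0 0 0
t=6: a0@(3,1) a1@(3,1) a2@(0,1) a3@(3,1) a4@(3,1) a5@(3,1) a6@(3,1) a7@(3,1) a8@(3,1) | pheromone: 0 1 0 0 / 0 0 0 0 / 0 0 0 0 / 0 43 0 0 / 0 0 0 0 / 0 0 0 0
t=7: a0@(3,1) a1@(3,1) a2@(0,1) a3@(3,1) a4@(3,1) a5@(3,1) a6@(3,1) a7@(3,1) a8@(3,1) | pheromone: 0 1 0 0 / 0 0 0 0 / 0 0 0 0 / 0 50 0 0 / 0 0 0 0 / 0 0 0 0
t=8: a0@(3,1) a1@(3,1) a2@(0,1) a3@(3,1) a4@(3,1) a5@(3,1) a6@(3,1) a7@(3,1) a8@(3,1) | pheromone: 0 1 0 0 / 0 0 0 0 / 0 0 0 0 / 0 57 0 0 / 0 0 0 0 / 0 0 0 0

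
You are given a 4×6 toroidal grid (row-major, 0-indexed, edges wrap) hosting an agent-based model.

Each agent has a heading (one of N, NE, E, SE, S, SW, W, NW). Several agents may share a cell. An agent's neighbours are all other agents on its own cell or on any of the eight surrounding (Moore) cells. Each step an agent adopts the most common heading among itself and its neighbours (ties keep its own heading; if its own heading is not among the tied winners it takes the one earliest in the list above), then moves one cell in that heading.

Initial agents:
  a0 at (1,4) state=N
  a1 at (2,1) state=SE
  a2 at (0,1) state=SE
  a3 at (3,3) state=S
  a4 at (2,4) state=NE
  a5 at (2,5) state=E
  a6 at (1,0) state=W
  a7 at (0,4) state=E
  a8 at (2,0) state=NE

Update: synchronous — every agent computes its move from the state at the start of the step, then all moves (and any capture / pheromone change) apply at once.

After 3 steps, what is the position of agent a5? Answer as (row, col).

(3, 2)

t=1: a0@(1,5):E a1@(3,2):SE a2@(1,2):SE a3@(0,3):S a4@(1,5):NE a5@(1,0):NE a6@(2,1):SE a7@(0,5):E a8@(1,1):NE
t=2: a0@(1,0):E a1@(0,3):SE a2@(2,3):SE a3@(1,4):SE a4@(0,0):NE a5@(0,1):NE a6@(3,2):SE a7@(0,0):E a8@(0,2):NE
t=3: a0@(1,1):E a1@(1,4):SE a2@(3,4):SE a3@(2,5):SE a4@(3,1):NE a5@(3,2):NE a6@(0,3):SE a7@(0,1):E a8@(3,3):NE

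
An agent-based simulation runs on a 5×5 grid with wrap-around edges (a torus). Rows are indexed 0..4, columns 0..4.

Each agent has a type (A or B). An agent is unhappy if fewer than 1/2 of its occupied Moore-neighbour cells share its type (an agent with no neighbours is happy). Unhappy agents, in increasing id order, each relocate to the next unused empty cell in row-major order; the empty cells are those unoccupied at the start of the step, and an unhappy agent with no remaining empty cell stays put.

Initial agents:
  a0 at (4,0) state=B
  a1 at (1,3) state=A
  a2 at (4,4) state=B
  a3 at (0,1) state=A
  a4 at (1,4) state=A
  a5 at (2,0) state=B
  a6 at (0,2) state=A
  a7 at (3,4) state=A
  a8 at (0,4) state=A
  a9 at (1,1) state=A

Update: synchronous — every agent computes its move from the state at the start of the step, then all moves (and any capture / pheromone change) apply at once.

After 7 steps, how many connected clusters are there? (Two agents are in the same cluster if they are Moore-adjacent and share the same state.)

2

t=1: a0@(0,0):B a1@(1,3):A a2@(0,3):B a3@(0,1):A a4@(1,4):A a5@(1,0):B a6@(0,2):A a7@(1,2):A a8@(0,4):A a9@(1,1):A
t=2: a0@(2,0):B a1@(1,3):A a2@(2,1):B a3@(0,1):A a4@(2,2):A a5@(2,3):B a6@(0,2):A a7@(1,2):A a8@(2,4):A a9@(1,1):A
t=3: a0@(0,0):B a1@(1,3):A a2@(0,3):B a3@(0,1):A a4@(2,2):A a5@(0,4):B a6@(0,2):A a7@(1,2):A a8@(1,0):A a9@(1,1):A
t=4: a0@(1,4):B a1@(1,3):A a2@(2,0):B a3@(0,1):A a4@(2,2):A a5@(0,4):B a6@(0,2):A a7@(1,2):A a8@(1,0):A a9@(1,1):A
t=5: a0@(1,4):B a1@(1,3):A a2@(0,0):B a3@(0,1):A a4@(2,2):A a5@(0,3):B a6@(0,2):A a7@(1,2):A a8@(2,1):A a9@(1,1):A
t=6: a0@(1,4):B a1@(1,3):A a2@(0,4):B a3@(0,1):A a4@(2,2):A a5@(1,0):B a6@(0,2):A a7@(1,2):A a8@(2,1):A a9@(1,1):A
t=7: a0@(1,4):B a1@(1,3):A a2@(0,4):B a3@(0,1):A a4@(2,2):A a5@(0,0):B a6@(0,2):A a7@(1,2):A a8@(2,1):A a9@(1,1):A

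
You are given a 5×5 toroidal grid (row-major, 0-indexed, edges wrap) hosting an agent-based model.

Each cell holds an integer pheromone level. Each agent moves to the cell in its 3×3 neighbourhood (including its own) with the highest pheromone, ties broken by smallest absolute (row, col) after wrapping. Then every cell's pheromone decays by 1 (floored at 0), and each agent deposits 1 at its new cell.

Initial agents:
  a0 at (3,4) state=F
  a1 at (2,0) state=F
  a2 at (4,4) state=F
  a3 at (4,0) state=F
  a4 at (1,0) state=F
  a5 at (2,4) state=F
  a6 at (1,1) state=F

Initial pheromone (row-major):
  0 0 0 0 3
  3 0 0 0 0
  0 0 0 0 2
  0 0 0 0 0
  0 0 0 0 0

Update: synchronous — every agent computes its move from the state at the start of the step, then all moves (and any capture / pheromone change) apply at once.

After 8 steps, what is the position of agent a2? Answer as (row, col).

t=1: a0@(2,4) a1@(1,0) a2@(0,4) a3@(0,4) a4@(0,4) a5@(1,0) a6@(1,0) | pheromone: 0 0 0 0 5 / 5 0 0 0 0 / 0 0 0 0 2 / 0 0 0 0 0 / 0 0 0 0 0
t=2: a0@(1,0) a1@(0,4) a2@(0,4) a3@(0,4) a4@(0,4) a5@(0,4) a6@(0,4) | pheromone: 0 0 0 0 10 / 5 0 0 0 0 / 0 0 0 0 1 / 0 0 0 0 0 / 0 0 0 0 0
t=3: a0@(0,4) a1@(0,4) a2@(0,4) a3@(0,4) a4@(0,4) a5@(0,4) a6@(0,4) | pheromone: 0 0 0 0 16 / 4 0 0 0 0 / 0 0 0 0 0 / 0 0 0 0 0 / 0 0 0 0 0
t=4: a0@(0,4) a1@(0,4) a2@(0,4) a3@(0,4) a4@(0,4) a5@(0,4) a6@(0,4) | pheromone: 0 0 0 0 22 / 3 0 0 0 0 / 0 0 0 0 0 / 0 0 0 0 0 / 0 0 0 0 0
t=5: a0@(0,4) a1@(0,4) a2@(0,4) a3@(0,4) a4@(0,4) a5@(0,4) a6@(0,4) | pheromone: 0 0 0 0 28 / 2 0 0 0 0 / 0 0 0 0 0 / 0 0 0 0 0 / 0 0 0 0 0
t=6: a0@(0,4) a1@(0,4) a2@(0,4) a3@(0,4) a4@(0,4) a5@(0,4) a6@(0,4) | pheromone: 0 0 0 0 34 / 1 0 0 0 0 / 0 0 0 0 0 / 0 0 0 0 0 / 0 0 0 0 0
t=7: a0@(0,4) a1@(0,4) a2@(0,4) a3@(0,4) a4@(0,4) a5@(0,4) a6@(0,4) | pheromone: 0 0 0 0 40 / 0 0 0 0 0 / 0 0 0 0 0 / 0 0 0 0 0 / 0 0 0 0 0
t=8: a0@(0,4) a1@(0,4) a2@(0,4) a3@(0,4) a4@(0,4) a5@(0,4) a6@(0,4) | pheromone: 0 0 0 0 46 / 0 0 0 0 0 / 0 0 0 0 0 / 0 0 0 0 0 / 0 0 0 0 0

(0, 4)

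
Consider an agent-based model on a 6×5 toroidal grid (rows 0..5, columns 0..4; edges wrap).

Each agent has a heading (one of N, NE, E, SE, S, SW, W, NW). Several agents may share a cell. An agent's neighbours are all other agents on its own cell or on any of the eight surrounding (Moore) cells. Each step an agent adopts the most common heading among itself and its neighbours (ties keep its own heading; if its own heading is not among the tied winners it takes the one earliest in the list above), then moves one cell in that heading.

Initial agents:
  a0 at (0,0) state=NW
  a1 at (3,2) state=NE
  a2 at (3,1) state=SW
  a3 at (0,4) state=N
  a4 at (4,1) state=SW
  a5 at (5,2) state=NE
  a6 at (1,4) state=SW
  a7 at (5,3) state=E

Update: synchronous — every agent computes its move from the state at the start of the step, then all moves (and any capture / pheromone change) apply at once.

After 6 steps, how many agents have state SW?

t=1: a0@(5,4):NW a1@(4,1):SW a2@(4,0):SW a3@(5,4):N a4@(5,0):SW a5@(4,3):NE a6@(2,3):SW a7@(5,4):E
t=2: a0@(0,3):SW a1@(5,0):SW a2@(5,4):SW a3@(0,3):SW a4@(0,4):SW a5@(3,4):NE a6@(3,2):SW a7@(0,3):SW
t=3: a0@(1,2):SW a1@(0,4):SW a2@(0,3):SW a3@(1,2):SW a4@(1,3):SW a5@(2,0):NE a6@(4,1):SW a7@(1,2):SW
t=4: a0@(2,1):SW a1@(1,3):SW a2@(1,2):SW a3@(2,1):SW a4@(2,2):SW a5@(1,1):NE a6@(5,0):SW a7@(2,1):SW
t=5: a0@(3,0):SW a1@(2,2):SW a2@(2,1):SW a3@(3,0):SW a4@(3,1):SW a5@(2,0):SW a6@(0,4):SW a7@(3,0):SW
t=6: a0@(4,4):SW a1@(3,1):SW a2@(3,0):SW a3@(4,4):SW a4@(4,0):SW a5@(3,4):SW a6@(1,3):SW a7@(4,4):SW

8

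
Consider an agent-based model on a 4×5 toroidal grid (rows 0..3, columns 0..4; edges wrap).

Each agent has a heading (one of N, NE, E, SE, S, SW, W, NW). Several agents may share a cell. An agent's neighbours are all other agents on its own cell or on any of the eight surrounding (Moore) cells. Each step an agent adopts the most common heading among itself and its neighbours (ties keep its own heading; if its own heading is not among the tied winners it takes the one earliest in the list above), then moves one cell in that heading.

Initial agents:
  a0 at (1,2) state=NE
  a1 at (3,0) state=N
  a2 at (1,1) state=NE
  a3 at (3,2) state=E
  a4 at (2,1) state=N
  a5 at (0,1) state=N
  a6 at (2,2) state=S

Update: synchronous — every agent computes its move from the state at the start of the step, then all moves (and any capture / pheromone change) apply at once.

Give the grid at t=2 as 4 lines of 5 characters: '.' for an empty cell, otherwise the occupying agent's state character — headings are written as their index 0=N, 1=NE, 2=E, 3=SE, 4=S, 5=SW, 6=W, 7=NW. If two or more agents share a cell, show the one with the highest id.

.0..1
0.0..
.0...
...11

t=1: a0@(0,3):NE a1@(2,0):N a2@(0,2):NE a3@(2,2):N a4@(1,1):N a5@(3,1):N a6@(1,3):NE
t=2: a0@(3,4):NE a1@(1,0):N a2@(3,3):NE a3@(1,2):N a4@(0,1):N a5@(2,1):N a6@(0,4):NE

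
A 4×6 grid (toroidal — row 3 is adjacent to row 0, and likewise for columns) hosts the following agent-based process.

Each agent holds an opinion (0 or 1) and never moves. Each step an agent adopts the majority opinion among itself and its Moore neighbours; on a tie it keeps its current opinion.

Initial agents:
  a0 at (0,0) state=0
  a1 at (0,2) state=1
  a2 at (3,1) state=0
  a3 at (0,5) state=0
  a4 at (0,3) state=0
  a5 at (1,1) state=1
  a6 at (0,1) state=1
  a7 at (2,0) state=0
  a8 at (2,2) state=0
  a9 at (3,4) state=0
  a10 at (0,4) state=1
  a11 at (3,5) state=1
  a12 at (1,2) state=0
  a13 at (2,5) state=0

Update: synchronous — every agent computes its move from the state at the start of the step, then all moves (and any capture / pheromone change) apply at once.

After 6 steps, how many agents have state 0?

14

t=1: a0@(0,0):0 a1@(0,2):1 a2@(3,1):0 a3@(0,5):0 a4@(0,3):0 a5@(1,1):0 a6@(0,1):1 a7@(2,0):0 a8@(2,2):0 a9@(3,4):0 a10@(0,4):0 a11@(3,5):0 a12@(1,2):0 a13@(2,5):0
t=2: a0@(0,0):0 a1@(0,2):0 a2@(3,1):0 a3@(0,5):0 a4@(0,3):0 a5@(1,1):0 a6@(0,1):0 a7@(2,0):0 a8@(2,2):0 a9@(3,4):0 a10@(0,4):0 a11@(3,5):0 a12@(1,2):0 a13@(2,5):0
t=3: (unchanged — steady state)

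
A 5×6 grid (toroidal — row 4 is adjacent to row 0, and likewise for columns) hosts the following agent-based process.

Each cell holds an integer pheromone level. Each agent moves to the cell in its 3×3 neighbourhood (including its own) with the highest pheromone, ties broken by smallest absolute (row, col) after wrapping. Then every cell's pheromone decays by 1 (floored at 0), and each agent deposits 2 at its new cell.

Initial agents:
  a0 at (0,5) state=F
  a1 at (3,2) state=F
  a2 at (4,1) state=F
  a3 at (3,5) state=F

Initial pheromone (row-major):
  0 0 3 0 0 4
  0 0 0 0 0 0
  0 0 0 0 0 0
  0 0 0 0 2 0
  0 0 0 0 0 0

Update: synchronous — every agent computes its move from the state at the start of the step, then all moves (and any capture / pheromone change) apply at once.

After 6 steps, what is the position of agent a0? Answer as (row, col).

(0, 5)

t=1: a0@(0,5) a1@(2,1) a2@(0,2) a3@(3,4) | pheromone: 0 0 4 0 0 5 / 0 0 0 0 0 0 / 0 2 0 0 0 0 / 0 0 0 0 3 0 / 0 0 0 0 0 0
t=2: a0@(0,5) a1@(2,1) a2@(0,2) a3@(3,4) | pheromone: 0 0 5 0 0 6 / 0 0 0 0 0 0 / 0 3 0 0 0 0 / 0 0 0 0 4 0 / 0 0 0 0 0 0
t=3: a0@(0,5) a1@(2,1) a2@(0,2) a3@(3,4) | pheromone: 0 0 6 0 0 7 / 0 0 0 0 0 0 / 0 4 0 0 0 0 / 0 0 0 0 5 0 / 0 0 0 0 0 0
t=4: a0@(0,5) a1@(2,1) a2@(0,2) a3@(3,4) | pheromone: 0 0 7 0 0 8 / 0 0 0 0 0 0 / 0 5 0 0 0 0 / 0 0 0 0 6 0 / 0 0 0 0 0 0
t=5: a0@(0,5) a1@(2,1) a2@(0,2) a3@(3,4) | pheromone: 0 0 8 0 0 9 / 0 0 0 0 0 0 / 0 6 0 0 0 0 / 0 0 0 0 7 0 / 0 0 0 0 0 0
t=6: a0@(0,5) a1@(2,1) a2@(0,2) a3@(3,4) | pheromone: 0 0 9 0 0 10 / 0 0 0 0 0 0 / 0 7 0 0 0 0 / 0 0 0 0 8 0 / 0 0 0 0 0 0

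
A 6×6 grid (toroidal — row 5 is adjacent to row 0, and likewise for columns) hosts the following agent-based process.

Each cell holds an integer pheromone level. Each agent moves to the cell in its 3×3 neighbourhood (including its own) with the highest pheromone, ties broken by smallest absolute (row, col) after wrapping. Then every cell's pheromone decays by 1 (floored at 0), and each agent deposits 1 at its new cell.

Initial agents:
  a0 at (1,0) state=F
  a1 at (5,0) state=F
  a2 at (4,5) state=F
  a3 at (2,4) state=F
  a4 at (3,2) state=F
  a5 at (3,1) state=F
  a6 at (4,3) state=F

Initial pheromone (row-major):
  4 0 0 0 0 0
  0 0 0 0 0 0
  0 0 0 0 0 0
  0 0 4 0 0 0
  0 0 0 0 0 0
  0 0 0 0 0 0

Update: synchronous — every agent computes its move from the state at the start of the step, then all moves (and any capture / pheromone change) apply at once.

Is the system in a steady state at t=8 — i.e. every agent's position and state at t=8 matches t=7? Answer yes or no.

yes

t=1: a0@(0,0) a1@(0,0) a2@(3,0) a3@(1,3) a4@(3,2) a5@(3,2) a6@(3,2) | pheromone: 5 0 0 0 0 0 / 0 0 0 1 0 0 / 0 0 0 0 0 0 / 1 0 6 0 0 0 / 0 0 0 0 0 0 / 0 0 0 0 0 0
t=2: a0@(0,0) a1@(0,0) a2@(3,0) a3@(1,3) a4@(3,2) a5@(3,2) a6@(3,2) | pheromone: 6 0 0 0 0 0 / 0 0 0 1 0 0 / 0 0 0 0 0 0 / 1 0 8 0 0 0 / 0 0 0 0 0 0 / 0 0 0 0 0 0
t=3: a0@(0,0) a1@(0,0) a2@(3,0) a3@(1,3) a4@(3,2) a5@(3,2) a6@(3,2) | pheromone: 7 0 0 0 0 0 / 0 0 0 1 0 0 / 0 0 0 0 0 0 / 1 0 10 0 0 0 / 0 0 0 0 0 0 / 0 0 0 0 0 0
t=4: a0@(0,0) a1@(0,0) a2@(3,0) a3@(1,3) a4@(3,2) a5@(3,2) a6@(3,2) | pheromone: 8 0 0 0 0 0 / 0 0 0 1 0 0 / 0 0 0 0 0 0 / 1 0 12 0 0 0 / 0 0 0 0 0 0 / 0 0 0 0 0 0
t=5: a0@(0,0) a1@(0,0) a2@(3,0) a3@(1,3) a4@(3,2) a5@(3,2) a6@(3,2) | pheromone: 9 0 0 0 0 0 / 0 0 0 1 0 0 / 0 0 0 0 0 0 / 1 0 14 0 0 0 / 0 0 0 0 0 0 / 0 0 0 0 0 0
t=6: a0@(0,0) a1@(0,0) a2@(3,0) a3@(1,3) a4@(3,2) a5@(3,2) a6@(3,2) | pheromone: 10 0 0 0 0 0 / 0 0 0 1 0 0 / 0 0 0 0 0 0 / 1 0 16 0 0 0 / 0 0 0 0 0 0 / 0 0 0 0 0 0
t=7: a0@(0,0) a1@(0,0) a2@(3,0) a3@(1,3) a4@(3,2) a5@(3,2) a6@(3,2) | pheromone: 11 0 0 0 0 0 / 0 0 0 1 0 0 / 0 0 0 0 0 0 / 1 0 18 0 0 0 / 0 0 0 0 0 0 / 0 0 0 0 0 0
t=8: a0@(0,0) a1@(0,0) a2@(3,0) a3@(1,3) a4@(3,2) a5@(3,2) a6@(3,2) | pheromone: 12 0 0 0 0 0 / 0 0 0 1 0 0 / 0 0 0 0 0 0 / 1 0 20 0 0 0 / 0 0 0 0 0 0 / 0 0 0 0 0 0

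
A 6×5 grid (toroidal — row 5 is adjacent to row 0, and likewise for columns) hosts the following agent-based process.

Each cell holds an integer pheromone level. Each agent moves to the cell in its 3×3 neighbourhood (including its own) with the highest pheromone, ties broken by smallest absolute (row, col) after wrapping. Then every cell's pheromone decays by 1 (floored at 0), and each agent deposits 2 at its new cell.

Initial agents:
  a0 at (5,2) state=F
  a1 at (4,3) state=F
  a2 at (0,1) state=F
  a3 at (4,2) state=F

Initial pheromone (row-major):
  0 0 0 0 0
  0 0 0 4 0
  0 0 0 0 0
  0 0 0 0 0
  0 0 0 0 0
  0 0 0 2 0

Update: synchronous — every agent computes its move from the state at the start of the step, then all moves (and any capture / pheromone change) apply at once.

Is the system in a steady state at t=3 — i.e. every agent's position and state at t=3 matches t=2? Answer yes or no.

yes

t=1: a0@(5,3) a1@(5,3) a2@(0,0) a3@(5,3) | pheromone: 2 0 0 0 0 / 0 0 0 3 0 / 0 0 0 0 0 / 0 0 0 0 0 / 0 0 0 0 0 / 0 0 0 7 0
t=2: a0@(5,3) a1@(5,3) a2@(0,0) a3@(5,3) | pheromone: 3 0 0 0 0 / 0 0 0 2 0 / 0 0 0 0 0 / 0 0 0 0 0 / 0 0 0 0 0 / 0 0 0 12 0
t=3: a0@(5,3) a1@(5,3) a2@(0,0) a3@(5,3) | pheromone: 4 0 0 0 0 / 0 0 0 1 0 / 0 0 0 0 0 / 0 0 0 0 0 / 0 0 0 0 0 / 0 0 0 17 0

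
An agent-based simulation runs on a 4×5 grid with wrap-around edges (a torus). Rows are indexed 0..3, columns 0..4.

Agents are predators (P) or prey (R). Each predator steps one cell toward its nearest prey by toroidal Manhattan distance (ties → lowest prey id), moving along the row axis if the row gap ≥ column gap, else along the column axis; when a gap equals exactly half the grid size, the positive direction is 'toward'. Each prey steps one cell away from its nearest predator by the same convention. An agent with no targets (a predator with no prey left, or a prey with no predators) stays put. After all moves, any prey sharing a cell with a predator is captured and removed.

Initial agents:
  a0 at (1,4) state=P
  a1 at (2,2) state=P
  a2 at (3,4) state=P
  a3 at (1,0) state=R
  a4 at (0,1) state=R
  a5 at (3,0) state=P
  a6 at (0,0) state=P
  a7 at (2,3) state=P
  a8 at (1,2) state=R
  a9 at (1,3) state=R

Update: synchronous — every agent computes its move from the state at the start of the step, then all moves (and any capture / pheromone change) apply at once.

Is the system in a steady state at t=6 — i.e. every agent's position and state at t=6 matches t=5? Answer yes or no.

t=1: a0@(1,0):P a1@(1,2):P a2@(0,4):P a3@(1,1):R a4@(0,2):R a5@(0,0):P a6@(1,0):P a7@(1,3):P a8@(0,2):R
t=2: a0@(1,1):P a1@(1,1):P a2@(0,3):P a4@(3,2):R a5@(1,0):P a6@(1,1):P a7@(1,2):P a8@(3,2):R
t=3: a0@(2,1):P a1@(2,1):P a2@(3,3):P a5@(2,0):P a6@(2,1):P a7@(2,2):P
t=4: (unchanged — steady state)

yes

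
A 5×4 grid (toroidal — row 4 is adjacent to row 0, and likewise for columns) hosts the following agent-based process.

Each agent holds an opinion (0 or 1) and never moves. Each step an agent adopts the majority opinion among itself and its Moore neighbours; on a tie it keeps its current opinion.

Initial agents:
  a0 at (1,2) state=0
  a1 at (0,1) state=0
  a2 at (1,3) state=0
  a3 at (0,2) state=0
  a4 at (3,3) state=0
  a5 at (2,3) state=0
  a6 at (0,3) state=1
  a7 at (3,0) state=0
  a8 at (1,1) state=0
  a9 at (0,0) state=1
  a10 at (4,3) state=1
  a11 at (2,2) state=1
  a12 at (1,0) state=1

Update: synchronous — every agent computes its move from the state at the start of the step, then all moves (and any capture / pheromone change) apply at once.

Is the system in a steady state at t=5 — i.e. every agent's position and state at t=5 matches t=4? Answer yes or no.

yes

t=1: a0@(1,2):0 a1@(0,1):0 a2@(1,3):0 a3@(0,2):0 a4@(3,3):0 a5@(2,3):0 a6@(0,3):1 a7@(3,0):0 a8@(1,1):0 a9@(0,0):1 a10@(4,3):1 a11@(2,2):0 a12@(1,0):0
t=2: a0@(1,2):0 a1@(0,1):0 a2@(1,3):0 a3@(0,2):0 a4@(3,3):0 a5@(2,3):0 a6@(0,3):0 a7@(3,0):0 a8@(1,1):0 a9@(0,0):0 a10@(4,3):1 a11@(2,2):0 a12@(1,0):0
t=3: a0@(1,2):0 a1@(0,1):0 a2@(1,3):0 a3@(0,2):0 a4@(3,3):0 a5@(2,3):0 a6@(0,3):0 a7@(3,0):0 a8@(1,1):0 a9@(0,0):0 a10@(4,3):0 a11@(2,2):0 a12@(1,0):0
t=4: (unchanged — steady state)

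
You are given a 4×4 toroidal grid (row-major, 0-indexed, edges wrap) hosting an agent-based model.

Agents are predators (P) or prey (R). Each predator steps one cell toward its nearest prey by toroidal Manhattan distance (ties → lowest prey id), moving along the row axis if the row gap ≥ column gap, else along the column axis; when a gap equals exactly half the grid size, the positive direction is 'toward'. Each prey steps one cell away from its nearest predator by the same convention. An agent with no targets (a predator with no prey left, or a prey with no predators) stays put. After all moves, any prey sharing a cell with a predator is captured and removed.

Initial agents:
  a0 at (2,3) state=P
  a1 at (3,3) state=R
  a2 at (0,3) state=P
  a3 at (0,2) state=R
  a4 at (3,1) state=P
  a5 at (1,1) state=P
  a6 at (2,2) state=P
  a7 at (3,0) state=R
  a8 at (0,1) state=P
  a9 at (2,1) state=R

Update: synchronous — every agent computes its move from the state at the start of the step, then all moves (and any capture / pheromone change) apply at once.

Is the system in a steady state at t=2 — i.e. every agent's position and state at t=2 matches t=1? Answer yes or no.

no

t=1: a0@(3,3):P a1@(0,3):R a2@(3,3):P a3@(0,1):R a4@(3,0):P a5@(2,1):P a6@(2,1):P a8@(0,2):P a9@(1,1):R
t=2: a0@(0,3):P a1@(1,3):R a2@(0,3):P a4@(0,0):P a5@(1,1):P a6@(1,1):P a8@(0,3):P a9@(0,1):R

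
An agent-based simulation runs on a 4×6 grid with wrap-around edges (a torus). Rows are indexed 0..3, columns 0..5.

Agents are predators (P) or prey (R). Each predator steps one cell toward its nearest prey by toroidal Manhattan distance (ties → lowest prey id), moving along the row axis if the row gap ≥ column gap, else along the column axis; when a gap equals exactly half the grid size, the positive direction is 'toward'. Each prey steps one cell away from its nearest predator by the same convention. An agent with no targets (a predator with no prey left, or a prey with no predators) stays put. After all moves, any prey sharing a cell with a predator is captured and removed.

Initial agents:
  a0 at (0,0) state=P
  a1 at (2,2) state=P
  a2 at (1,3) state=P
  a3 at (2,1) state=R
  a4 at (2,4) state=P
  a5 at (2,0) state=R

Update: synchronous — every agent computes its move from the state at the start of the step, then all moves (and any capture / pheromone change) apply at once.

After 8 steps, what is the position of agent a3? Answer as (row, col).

(1, 0)

t=1: a0@(1,0):P a1@(2,1):P a2@(1,2):P a3@(2,0):R a4@(2,5):P
t=2: a0@(2,0):P a1@(2,0):P a2@(1,1):P a3@(3,0):R a4@(2,0):P
t=3: a0@(3,0):P a1@(3,0):P a2@(2,1):P a3@(0,0):R a4@(3,0):P
t=4: a0@(0,0):P a1@(0,0):P a2@(3,1):P a3@(1,0):R a4@(0,0):P
t=5: a0@(1,0):P a1@(1,0):P a2@(0,1):P a3@(2,0):R a4@(1,0):P
t=6: a0@(2,0):P a1@(2,0):P a2@(1,1):P a3@(3,0):R a4@(2,0):P
t=7: a0@(3,0):P a1@(3,0):P a2@(2,1):P a3@(0,0):R a4@(3,0):P
t=8: a0@(0,0):P a1@(0,0):P a2@(3,1):P a3@(1,0):R a4@(0,0):P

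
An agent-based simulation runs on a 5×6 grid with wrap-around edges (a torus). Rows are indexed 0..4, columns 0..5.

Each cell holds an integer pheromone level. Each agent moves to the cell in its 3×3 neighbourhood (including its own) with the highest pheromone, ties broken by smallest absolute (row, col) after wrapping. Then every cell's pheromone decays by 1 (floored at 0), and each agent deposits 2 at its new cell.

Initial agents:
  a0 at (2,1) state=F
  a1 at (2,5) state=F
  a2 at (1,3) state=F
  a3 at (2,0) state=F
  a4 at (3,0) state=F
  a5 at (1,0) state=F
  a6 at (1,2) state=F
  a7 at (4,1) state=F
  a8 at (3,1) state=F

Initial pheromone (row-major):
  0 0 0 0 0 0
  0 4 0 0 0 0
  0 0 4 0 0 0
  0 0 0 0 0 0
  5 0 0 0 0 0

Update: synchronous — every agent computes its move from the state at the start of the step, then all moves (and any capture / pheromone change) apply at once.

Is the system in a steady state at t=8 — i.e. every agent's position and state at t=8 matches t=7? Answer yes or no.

t=1: a0@(1,1) a1@(1,0) a2@(2,2) a3@(1,1) a4@(4,0) a5@(1,1) a6@(1,1) a7@(4,0) a8@(4,0) | pheromone: 0 0 0 0 0 0 / 2 11 0 0 0 0 / 0 0 5 0 0 0 / 0 0 0 0 0 0 / 10 0 0 0 0 0
t=2: a0@(1,1) a1@(1,1) a2@(1,1) a3@(1,1) a4@(4,0) a5@(1,1) a6@(1,1) a7@(4,0) a8@(4,0) | pheromone: 0 0 0 0 0 0 / 1 22 0 0 0 0 / 0 0 4 0 0 0 / 0 0 0 0 0 0 / 15 0 0 0 0 0
t=3: a0@(1,1) a1@(1,1) a2@(1,1) a3@(1,1) a4@(4,0) a5@(1,1) a6@(1,1) a7@(4,0) a8@(4,0) | pheromone: 0 0 0 0 0 0 / 0 33 0 0 0 0 / 0 0 3 0 0 0 / 0 0 0 0 0 0 / 20 0 0 0 0 0
t=4: a0@(1,1) a1@(1,1) a2@(1,1) a3@(1,1) a4@(4,0) a5@(1,1) a6@(1,1) a7@(4,0) a8@(4,0) | pheromone: 0 0 0 0 0 0 / 0 44 0 0 0 0 / 0 0 2 0 0 0 / 0 0 0 0 0 0 / 25 0 0 0 0 0
t=5: a0@(1,1) a1@(1,1) a2@(1,1) a3@(1,1) a4@(4,0) a5@(1,1) a6@(1,1) a7@(4,0) a8@(4,0) | pheromone: 0 0 0 0 0 0 / 0 55 0 0 0 0 / 0 0 1 0 0 0 / 0 0 0 0 0 0 / 30 0 0 0 0 0
t=6: a0@(1,1) a1@(1,1) a2@(1,1) a3@(1,1) a4@(4,0) a5@(1,1) a6@(1,1) a7@(4,0) a8@(4,0) | pheromone: 0 0 0 0 0 0 / 0 66 0 0 0 0 / 0 0 0 0 0 0 / 0 0 0 0 0 0 / 35 0 0 0 0 0
t=7: a0@(1,1) a1@(1,1) a2@(1,1) a3@(1,1) a4@(4,0) a5@(1,1) a6@(1,1) a7@(4,0) a8@(4,0) | pheromone: 0 0 0 0 0 0 / 0 77 0 0 0 0 / 0 0 0 0 0 0 / 0 0 0 0 0 0 / 40 0 0 0 0 0
t=8: a0@(1,1) a1@(1,1) a2@(1,1) a3@(1,1) a4@(4,0) a5@(1,1) a6@(1,1) a7@(4,0) a8@(4,0) | pheromone: 0 0 0 0 0 0 / 0 88 0 0 0 0 / 0 0 0 0 0 0 / 0 0 0 0 0 0 / 45 0 0 0 0 0

yes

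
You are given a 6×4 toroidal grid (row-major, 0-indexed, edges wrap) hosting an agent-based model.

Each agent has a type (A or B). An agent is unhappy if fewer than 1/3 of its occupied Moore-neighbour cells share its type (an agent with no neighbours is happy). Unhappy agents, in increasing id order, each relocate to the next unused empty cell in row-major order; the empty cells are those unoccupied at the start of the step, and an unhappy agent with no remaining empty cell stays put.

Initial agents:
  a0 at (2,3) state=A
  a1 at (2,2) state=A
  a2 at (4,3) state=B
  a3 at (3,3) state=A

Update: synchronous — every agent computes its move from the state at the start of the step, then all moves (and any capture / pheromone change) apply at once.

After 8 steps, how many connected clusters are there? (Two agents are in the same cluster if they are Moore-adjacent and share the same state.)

t=1: a0@(2,3):A a1@(2,2):A a2@(0,0):B a3@(3,3):A
t=2: (unchanged — steady state)

2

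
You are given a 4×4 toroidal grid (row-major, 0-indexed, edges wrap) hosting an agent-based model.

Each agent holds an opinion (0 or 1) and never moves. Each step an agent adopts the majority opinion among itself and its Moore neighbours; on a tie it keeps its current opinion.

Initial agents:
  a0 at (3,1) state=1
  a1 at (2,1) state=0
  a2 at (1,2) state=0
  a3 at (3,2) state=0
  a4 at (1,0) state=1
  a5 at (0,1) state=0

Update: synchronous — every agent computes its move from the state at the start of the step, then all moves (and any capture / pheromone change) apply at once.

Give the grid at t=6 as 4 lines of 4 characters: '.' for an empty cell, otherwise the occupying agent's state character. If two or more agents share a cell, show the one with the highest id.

t=1: a0@(3,1):0 a1@(2,1):0 a2@(1,2):0 a3@(3,2):0 a4@(1,0):0 a5@(0,1):0
t=2: (unchanged — steady state)

.0..
0.0.
.0..
.00.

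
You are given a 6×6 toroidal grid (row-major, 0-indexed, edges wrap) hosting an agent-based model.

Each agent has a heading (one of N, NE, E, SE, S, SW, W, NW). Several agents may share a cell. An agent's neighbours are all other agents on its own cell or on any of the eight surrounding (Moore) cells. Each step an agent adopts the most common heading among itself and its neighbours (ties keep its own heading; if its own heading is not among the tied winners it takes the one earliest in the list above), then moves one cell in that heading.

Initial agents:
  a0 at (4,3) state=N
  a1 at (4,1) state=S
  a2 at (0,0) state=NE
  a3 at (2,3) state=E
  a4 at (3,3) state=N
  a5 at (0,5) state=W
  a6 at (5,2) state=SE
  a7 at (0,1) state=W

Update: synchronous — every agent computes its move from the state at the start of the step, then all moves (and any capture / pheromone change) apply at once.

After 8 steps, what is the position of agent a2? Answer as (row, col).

(1, 3)

t=1: a0@(3,3):N a1@(5,1):S a2@(0,5):W a3@(2,4):E a4@(2,3):N a5@(0,4):W a6@(0,3):SE a7@(0,0):W
t=2: a0@(2,3):N a1@(0,1):S a2@(0,4):W a3@(1,4):N a4@(1,3):N a5@(0,3):W a6@(1,4):SE a7@(0,5):W
t=3: a0@(1,3):N a1@(1,1):S a2@(0,3):W a3@(0,4):N a4@(0,3):N a5@(0,2):W a6@(0,4):N a7@(0,4):W
t=4: a0@(0,3):N a1@(2,1):S a2@(5,3):N a3@(5,4):N a4@(5,3):N a5@(0,1):W a6@(5,4):N a7@(5,4):N
t=5: a0@(5,3):N a1@(3,1):S a2@(4,3):N a3@(4,4):N a4@(4,3):N a5@(0,0):W a6@(4,4):N a7@(4,4):N
t=6: a0@(4,3):N a1@(4,1):S a2@(3,3):N a3@(3,4):N a4@(3,3):N a5@(0,5):W a6@(3,4):N a7@(3,4):N
t=7: a0@(3,3):N a1@(5,1):S a2@(2,3):N a3@(2,4):N a4@(2,3):N a5@(0,4):W a6@(2,4):N a7@(2,4):N
t=8: a0@(2,3):N a1@(0,1):S a2@(1,3):N a3@(1,4):N a4@(1,3):N a5@(0,3):W a6@(1,4):N a7@(1,4):N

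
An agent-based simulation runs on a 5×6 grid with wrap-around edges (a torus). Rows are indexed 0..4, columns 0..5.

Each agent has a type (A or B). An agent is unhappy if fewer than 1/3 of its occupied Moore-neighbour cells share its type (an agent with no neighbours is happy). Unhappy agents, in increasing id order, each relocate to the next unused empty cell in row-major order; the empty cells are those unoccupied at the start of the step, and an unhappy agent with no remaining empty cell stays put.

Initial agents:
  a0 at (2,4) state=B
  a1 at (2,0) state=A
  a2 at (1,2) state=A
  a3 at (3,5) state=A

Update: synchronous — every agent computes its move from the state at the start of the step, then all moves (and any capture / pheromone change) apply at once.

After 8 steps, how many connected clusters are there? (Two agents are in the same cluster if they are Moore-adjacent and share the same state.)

3

t=1: a0@(0,0):B a1@(2,0):A a2@(1,2):A a3@(3,5):A
t=2: (unchanged — steady state)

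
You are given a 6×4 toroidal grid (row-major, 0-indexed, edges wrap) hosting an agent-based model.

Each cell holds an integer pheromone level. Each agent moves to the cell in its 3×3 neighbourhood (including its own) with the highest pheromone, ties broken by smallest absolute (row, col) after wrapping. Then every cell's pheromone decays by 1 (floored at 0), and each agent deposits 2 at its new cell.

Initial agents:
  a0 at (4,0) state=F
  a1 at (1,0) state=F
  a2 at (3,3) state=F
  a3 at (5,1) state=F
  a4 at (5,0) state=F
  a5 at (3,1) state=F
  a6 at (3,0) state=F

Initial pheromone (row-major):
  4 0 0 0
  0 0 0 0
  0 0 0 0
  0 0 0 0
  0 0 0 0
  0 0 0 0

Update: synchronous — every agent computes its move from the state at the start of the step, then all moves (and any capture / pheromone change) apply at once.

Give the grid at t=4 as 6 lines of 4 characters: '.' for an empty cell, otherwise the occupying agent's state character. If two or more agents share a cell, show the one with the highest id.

F...
....
F...
....
....
....

t=1: a0@(3,0) a1@(0,0) a2@(2,0) a3@(0,0) a4@(0,0) a5@(2,0) a6@(2,0) | pheromone: 9 0 0 0 / 0 0 0 0 / 6 0 0 0 / 2 0 0 0 / 0 0 0 0 / 0 0 0 0
t=2: a0@(2,0) a1@(0,0) a2@(2,0) a3@(0,0) a4@(0,0) a5@(2,0) a6@(2,0) | pheromone: 14 0 0 0 / 0 0 0 0 / 13 0 0 0 / 1 0 0 0 / 0 0 0 0 / 0 0 0 0
t=3: a0@(2,0) a1@(0,0) a2@(2,0) a3@(0,0) a4@(0,0) a5@(2,0) a6@(2,0) | pheromone: 19 0 0 0 / 0 0 0 0 / 20 0 0 0 / 0 0 0 0 / 0 0 0 0 / 0 0 0 0
t=4: a0@(2,0) a1@(0,0) a2@(2,0) a3@(0,0) a4@(0,0) a5@(2,0) a6@(2,0) | pheromone: 24 0 0 0 / 0 0 0 0 / 27 0 0 0 / 0 0 0 0 / 0 0 0 0 / 0 0 0 0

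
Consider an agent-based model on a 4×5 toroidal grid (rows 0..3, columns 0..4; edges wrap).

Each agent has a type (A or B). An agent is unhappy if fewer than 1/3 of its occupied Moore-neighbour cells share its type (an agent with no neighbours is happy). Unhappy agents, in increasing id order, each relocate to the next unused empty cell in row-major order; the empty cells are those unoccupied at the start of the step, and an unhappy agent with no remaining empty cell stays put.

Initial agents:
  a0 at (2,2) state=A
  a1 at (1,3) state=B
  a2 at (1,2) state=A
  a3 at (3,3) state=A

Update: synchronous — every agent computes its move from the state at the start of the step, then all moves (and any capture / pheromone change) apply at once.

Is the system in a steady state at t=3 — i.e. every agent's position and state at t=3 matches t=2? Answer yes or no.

yes

t=1: a0@(2,2):A a1@(0,0):B a2@(1,2):A a3@(3,3):A
t=2: (unchanged — steady state)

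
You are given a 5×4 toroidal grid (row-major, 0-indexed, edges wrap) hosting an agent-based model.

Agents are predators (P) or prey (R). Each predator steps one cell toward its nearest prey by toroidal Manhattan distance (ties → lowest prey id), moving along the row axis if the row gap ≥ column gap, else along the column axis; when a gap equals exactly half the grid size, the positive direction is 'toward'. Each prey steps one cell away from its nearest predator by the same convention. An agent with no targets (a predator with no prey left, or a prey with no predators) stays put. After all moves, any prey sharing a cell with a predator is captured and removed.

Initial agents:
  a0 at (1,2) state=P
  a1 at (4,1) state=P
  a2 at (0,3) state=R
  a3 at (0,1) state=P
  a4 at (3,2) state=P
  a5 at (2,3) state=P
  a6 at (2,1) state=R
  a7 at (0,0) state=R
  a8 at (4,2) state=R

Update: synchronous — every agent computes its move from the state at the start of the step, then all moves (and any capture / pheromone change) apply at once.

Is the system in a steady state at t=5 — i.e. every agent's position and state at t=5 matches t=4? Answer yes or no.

no

t=1: a0@(0,2):P a1@(4,2):P a2@(4,3):R a3@(0,0):P a4@(4,2):P a5@(1,3):P a6@(3,1):R a7@(0,3):R a8@(4,3):R
t=2: a0@(0,3):P a1@(4,3):P a2@(4,0):R a3@(0,3):P a4@(4,3):P a5@(0,3):P a6@(2,1):R a7@(0,0):R a8@(4,0):R
t=3: a0@(0,0):P a1@(4,0):P a2@(4,1):R a3@(0,0):P a4@(4,0):P a5@(0,0):P a6@(3,1):R a7@(0,1):R a8@(4,1):R
t=4: a0@(0,1):P a1@(4,1):P a2@(4,2):R a3@(0,1):P a4@(4,1):P a5@(0,1):P a6@(2,1):R a7@(0,2):R a8@(4,2):R
t=5: a0@(0,2):P a1@(4,2):P a2@(4,3):R a3@(0,2):P a4@(4,2):P a5@(0,2):P a6@(3,1):R a7@(0,3):R a8@(4,3):R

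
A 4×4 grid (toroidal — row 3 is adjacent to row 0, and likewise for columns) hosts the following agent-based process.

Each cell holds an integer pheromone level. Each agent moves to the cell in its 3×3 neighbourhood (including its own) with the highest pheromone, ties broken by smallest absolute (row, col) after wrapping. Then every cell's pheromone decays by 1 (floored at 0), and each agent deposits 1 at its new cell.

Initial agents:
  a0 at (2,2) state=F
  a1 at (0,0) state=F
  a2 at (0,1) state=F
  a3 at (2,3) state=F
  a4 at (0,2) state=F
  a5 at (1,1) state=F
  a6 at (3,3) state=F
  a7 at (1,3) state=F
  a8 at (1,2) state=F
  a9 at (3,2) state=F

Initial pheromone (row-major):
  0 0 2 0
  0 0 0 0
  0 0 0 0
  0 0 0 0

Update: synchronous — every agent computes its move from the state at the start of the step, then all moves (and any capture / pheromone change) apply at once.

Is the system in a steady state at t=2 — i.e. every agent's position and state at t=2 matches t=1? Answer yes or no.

t=1: a0@(1,1) a1@(0,0) a2@(0,2) a3@(1,0) a4@(0,2) a5@(0,2) a6@(0,2) a7@(0,2) a8@(0,2) a9@(0,2) | pheromone: 1 0 8 0 / 1 1 0 0 / 0 0 0 0 / 0 0 0 0
t=2: a0@(0,2) a1@(0,0) a2@(0,2) a3@(0,0) a4@(0,2) a5@(0,2) a6@(0,2) a7@(0,2) a8@(0,2) a9@(0,2) | pheromone: 2 0 15 0 / 0 0 0 0 / 0 0 0 0 / 0 0 0 0

no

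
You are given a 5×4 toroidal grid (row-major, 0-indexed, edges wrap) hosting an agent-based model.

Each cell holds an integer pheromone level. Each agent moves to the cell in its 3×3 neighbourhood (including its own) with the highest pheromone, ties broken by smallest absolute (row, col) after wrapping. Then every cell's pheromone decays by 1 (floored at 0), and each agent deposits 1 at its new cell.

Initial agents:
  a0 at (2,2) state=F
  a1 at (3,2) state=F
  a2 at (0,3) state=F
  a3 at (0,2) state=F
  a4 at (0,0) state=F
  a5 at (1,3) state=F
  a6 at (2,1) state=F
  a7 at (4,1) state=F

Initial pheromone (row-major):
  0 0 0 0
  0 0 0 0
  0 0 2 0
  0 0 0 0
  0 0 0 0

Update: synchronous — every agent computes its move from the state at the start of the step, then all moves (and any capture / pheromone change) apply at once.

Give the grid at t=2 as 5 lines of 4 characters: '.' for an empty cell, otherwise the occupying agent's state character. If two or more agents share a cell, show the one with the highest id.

t=1: a0@(2,2) a1@(2,2) a2@(0,0) a3@(0,1) a4@(0,0) a5@(2,2) a6@(2,2) a7@(0,0) | pheromone: 3 1 0 0 / 0 0 0 0 / 0 0 5 0 / 0 0 0 0 / 0 0 0 0
t=2: a0@(2,2) a1@(2,2) a2@(0,0) a3@(0,0) a4@(0,0) a5@(2,2) a6@(2,2) a7@(0,0) | pheromone: 6 0 0 0 / 0 0 0 0 / 0 0 8 0 / 0 0 0 0 / 0 0 0 0

F...
....
..F.
....
....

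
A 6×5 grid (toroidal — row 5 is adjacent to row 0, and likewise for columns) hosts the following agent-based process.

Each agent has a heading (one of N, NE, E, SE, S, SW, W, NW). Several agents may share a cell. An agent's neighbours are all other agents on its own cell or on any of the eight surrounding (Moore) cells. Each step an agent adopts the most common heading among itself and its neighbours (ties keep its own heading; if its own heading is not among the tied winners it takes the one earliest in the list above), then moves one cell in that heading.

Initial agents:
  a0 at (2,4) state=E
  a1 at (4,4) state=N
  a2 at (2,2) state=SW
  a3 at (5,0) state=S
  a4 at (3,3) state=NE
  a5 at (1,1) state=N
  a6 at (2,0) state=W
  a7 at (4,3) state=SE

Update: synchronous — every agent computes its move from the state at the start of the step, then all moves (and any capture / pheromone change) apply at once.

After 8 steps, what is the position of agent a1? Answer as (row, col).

t=1: a0@(2,0):E a1@(3,4):N a2@(3,1):SW a3@(0,0):S a4@(2,4):NE a5@(0,1):N a6@(2,4):W a7@(5,4):SE
t=2: a0@(2,1):E a1@(2,4):N a2@(4,0):SW a3@(1,0):S a4@(1,0):NE a5@(5,1):N a6@(2,3):W a7@(0,0):SE
t=3: a0@(2,2):E a1@(1,4):N a2@(5,4):SW a3@(2,0):S a4@(0,1):NE a5@(4,1):N a6@(2,2):W a7@(1,1):SE
t=4: a0@(2,3):E a1@(0,4):N a2@(0,3):SW a3@(3,0):S a4@(5,2):NE a5@(3,1):N a6@(2,1):W a7@(2,2):SE
t=5: a0@(2,4):E a1@(5,4):N a2@(1,2):SW a3@(4,0):S a4@(4,3):NE a5@(2,1):N a6@(2,0):W a7@(3,3):SE
t=6: a0@(2,0):E a1@(4,4):N a2@(2,1):SW a3@(5,0):S a4@(3,4):NE a5@(1,1):N a6@(2,4):W a7@(4,4):SE
t=7: a0@(2,1):E a1@(3,4):N a2@(3,0):SW a3@(0,0):S a4@(2,0):NE a5@(0,1):N a6@(2,3):W a7@(5,0):SE
t=8: a0@(2,2):E a1@(2,4):N a2@(4,4):SW a3@(1,0):S a4@(1,1):NE a5@(5,1):N a6@(2,2):W a7@(0,1):SE

(2, 4)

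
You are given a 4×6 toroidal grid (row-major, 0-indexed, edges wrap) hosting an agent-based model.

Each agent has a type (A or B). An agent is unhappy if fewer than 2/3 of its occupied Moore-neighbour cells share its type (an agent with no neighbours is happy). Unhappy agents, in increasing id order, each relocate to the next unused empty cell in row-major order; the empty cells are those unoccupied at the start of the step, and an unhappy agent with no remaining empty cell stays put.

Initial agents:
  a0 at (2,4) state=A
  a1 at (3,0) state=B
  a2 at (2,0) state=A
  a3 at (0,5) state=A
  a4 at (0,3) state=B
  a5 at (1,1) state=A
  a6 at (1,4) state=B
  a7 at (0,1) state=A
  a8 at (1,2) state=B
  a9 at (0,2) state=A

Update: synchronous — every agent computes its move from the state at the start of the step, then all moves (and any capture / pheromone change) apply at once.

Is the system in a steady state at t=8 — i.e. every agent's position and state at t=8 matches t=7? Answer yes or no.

t=1: a0@(0,0):A a1@(0,4):B a2@(1,0):A a3@(1,3):A a4@(0,3):B a5@(1,1):A a6@(1,5):B a7@(2,1):A a8@(2,2):B a9@(2,3):A
t=2: a0@(0,0):A a1@(0,4):B a2@(1,0):A a3@(0,1):A a4@(0,2):B a5@(1,1):A a6@(0,5):B a7@(2,1):A a8@(1,2):B a9@(1,4):A
t=3: a0@(0,0):A a1@(0,3):B a2@(1,0):A a3@(1,3):A a4@(1,5):B a5@(1,1):A a6@(2,0):B a7@(2,1):A a8@(2,2):B a9@(2,3):A
t=4: a0@(0,0):A a1@(0,1):B a2@(0,2):A a3@(0,4):A a4@(0,5):B a5@(1,2):A a6@(1,4):B a7@(2,4):A a8@(2,5):B a9@(3,0):A
t=5: a0@(0,3):A a1@(1,0):B a2@(1,1):A a3@(1,3):A a4@(1,5):B a5@(2,0):A a6@(2,1):B a7@(2,2):A a8@(2,3):B a9@(3,1):A
t=6: a0@(0,3):A a1@(0,0):B a2@(0,1):A a3@(1,3):A a4@(0,2):B a5@(0,4):A a6@(0,5):B a7@(1,2):A a8@(1,4):B a9@(3,1):A
t=7: a0@(1,0):A a1@(1,1):B a2@(1,5):A a3@(2,0):A a4@(2,1):B a5@(2,2):A a6@(0,5):B a7@(1,2):A a8@(2,3):B a9@(2,4):A
t=8: a0@(0,0):A a1@(0,1):B a2@(1,5):A a3@(0,2):A a4@(0,3):B a5@(0,4):A a6@(1,3):B a7@(1,4):A a8@(2,5):B a9@(3,0):A

no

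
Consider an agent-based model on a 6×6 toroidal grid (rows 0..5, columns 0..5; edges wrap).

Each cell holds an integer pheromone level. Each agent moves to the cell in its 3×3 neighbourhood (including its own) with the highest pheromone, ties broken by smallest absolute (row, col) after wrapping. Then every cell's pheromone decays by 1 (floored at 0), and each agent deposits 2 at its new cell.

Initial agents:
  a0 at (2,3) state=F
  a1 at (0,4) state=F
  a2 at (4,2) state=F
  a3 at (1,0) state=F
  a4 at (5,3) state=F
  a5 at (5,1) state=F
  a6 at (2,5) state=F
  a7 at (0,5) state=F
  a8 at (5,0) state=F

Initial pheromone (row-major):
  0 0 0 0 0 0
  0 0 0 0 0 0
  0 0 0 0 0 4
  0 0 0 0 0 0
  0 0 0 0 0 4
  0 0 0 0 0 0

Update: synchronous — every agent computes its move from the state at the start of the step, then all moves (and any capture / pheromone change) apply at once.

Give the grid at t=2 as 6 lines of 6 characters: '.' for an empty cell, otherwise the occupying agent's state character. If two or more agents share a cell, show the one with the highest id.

t=1: a0@(1,2) a1@(0,3) a2@(3,1) a3@(2,5) a4@(0,2) a5@(0,0) a6@(2,5) a7@(0,0) a8@(4,5) | pheromone: 4 0 2 2 0 0 / 0 0 2 0 0 0 / 0 0 0 0 0 7 / 0 2 0 0 0 0 / 0 0 0 0 0 5 / 0 0 0 0 0 0
t=2: a0@(0,2) a1@(0,2) a2@(3,1) a3@(2,5) a4@(0,2) a5@(0,0) a6@(2,5) a7@(0,0) a8@(4,5) | pheromone: 7 0 7 1 0 0 / 0 0 1 0 0 0 / 0 0 0 0 0 10 / 0 3 0 0 0 0 / 0 0 0 0 0 6 / 0 0 0 0 0 0

F.F...
......
.....F
.F....
.....F
......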